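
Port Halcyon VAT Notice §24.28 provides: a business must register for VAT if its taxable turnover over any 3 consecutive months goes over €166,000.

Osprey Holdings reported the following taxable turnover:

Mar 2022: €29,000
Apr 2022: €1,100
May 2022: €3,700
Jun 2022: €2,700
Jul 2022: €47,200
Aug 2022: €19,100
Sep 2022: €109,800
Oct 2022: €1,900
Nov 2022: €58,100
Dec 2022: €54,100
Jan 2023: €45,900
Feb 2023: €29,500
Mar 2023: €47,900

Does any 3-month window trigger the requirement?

Yes

Mar 2022–May 2022: €29,000 + €1,100 + €3,700 = €33,800 (under)
Apr 2022–Jun 2022: €1,100 + €3,700 + €2,700 = €7,500 (under)
May 2022–Jul 2022: €3,700 + €2,700 + €47,200 = €53,600 (under)
Jun 2022–Aug 2022: €2,700 + €47,200 + €19,100 = €69,000 (under)
Jul 2022–Sep 2022: €47,200 + €19,100 + €109,800 = €176,100 (over)
Aug 2022–Oct 2022: €19,100 + €109,800 + €1,900 = €130,800 (under)
Sep 2022–Nov 2022: €109,800 + €1,900 + €58,100 = €169,800 (over)
Oct 2022–Dec 2022: €1,900 + €58,100 + €54,100 = €114,100 (under)
Nov 2022–Jan 2023: €58,100 + €54,100 + €45,900 = €158,100 (under)
Dec 2022–Feb 2023: €54,100 + €45,900 + €29,500 = €129,500 (under)
Jan 2023–Mar 2023: €45,900 + €29,500 + €47,900 = €123,300 (under)
At least one window exceeds €166,000.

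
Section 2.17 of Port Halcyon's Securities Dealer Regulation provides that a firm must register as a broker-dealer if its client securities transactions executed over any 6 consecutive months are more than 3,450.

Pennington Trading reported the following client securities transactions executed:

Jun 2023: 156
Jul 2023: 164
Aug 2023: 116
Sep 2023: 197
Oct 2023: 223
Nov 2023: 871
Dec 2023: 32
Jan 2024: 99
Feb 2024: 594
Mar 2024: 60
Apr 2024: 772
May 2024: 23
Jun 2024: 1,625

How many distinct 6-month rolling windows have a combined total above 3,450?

0

Jun 2023–Nov 2023: 156 + 164 + 116 + 197 + 223 + 871 = 1,727 (under)
Jul 2023–Dec 2023: 164 + 116 + 197 + 223 + 871 + 32 = 1,603 (under)
Aug 2023–Jan 2024: 116 + 197 + 223 + 871 + 32 + 99 = 1,538 (under)
Sep 2023–Feb 2024: 197 + 223 + 871 + 32 + 99 + 594 = 2,016 (under)
Oct 2023–Mar 2024: 223 + 871 + 32 + 99 + 594 + 60 = 1,879 (under)
Nov 2023–Apr 2024: 871 + 32 + 99 + 594 + 60 + 772 = 2,428 (under)
Dec 2023–May 2024: 32 + 99 + 594 + 60 + 772 + 23 = 1,580 (under)
Jan 2024–Jun 2024: 99 + 594 + 60 + 772 + 23 + 1,625 = 3,173 (under)
0 windows exceed the threshold.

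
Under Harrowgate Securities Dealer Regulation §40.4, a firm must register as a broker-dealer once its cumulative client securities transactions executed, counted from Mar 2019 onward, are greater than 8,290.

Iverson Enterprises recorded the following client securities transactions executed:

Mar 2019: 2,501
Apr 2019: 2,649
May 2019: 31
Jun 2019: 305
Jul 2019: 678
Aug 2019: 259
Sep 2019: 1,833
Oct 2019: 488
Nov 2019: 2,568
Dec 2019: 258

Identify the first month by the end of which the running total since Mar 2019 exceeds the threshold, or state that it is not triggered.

Oct 2019

Through Mar 2019: 2,501
Through Apr 2019: 5,150
Through May 2019: 5,181
Through Jun 2019: 5,486
Through Jul 2019: 6,164
Through Aug 2019: 6,423
Through Sep 2019: 8,256
Through Oct 2019: 8,744 ← exceeds threshold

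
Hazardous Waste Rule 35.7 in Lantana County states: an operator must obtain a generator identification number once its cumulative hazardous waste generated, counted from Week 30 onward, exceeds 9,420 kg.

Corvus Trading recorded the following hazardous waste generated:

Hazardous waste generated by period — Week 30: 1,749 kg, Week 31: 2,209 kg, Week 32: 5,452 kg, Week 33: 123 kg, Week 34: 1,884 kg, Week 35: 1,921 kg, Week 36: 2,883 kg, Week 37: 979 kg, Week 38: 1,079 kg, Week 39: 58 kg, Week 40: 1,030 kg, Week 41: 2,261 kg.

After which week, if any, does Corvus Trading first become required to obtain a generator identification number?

Through Week 30: 1,749 kg
Through Week 31: 3,958 kg
Through Week 32: 9,410 kg
Through Week 33: 9,533 kg ← exceeds threshold

Week 33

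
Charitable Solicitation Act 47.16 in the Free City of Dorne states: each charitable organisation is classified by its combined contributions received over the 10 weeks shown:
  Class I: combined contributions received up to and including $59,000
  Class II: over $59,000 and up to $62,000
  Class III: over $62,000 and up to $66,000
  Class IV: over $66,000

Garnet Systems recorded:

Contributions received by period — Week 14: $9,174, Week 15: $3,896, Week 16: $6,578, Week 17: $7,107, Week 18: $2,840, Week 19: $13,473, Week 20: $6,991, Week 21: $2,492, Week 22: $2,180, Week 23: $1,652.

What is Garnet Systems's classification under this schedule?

Combined contributions received: $9,174 + $3,896 + $6,578 + $7,107 + $2,840 + $13,473 + $6,991 + $2,492 + $2,180 + $1,652 = $56,383.
$56,383 ≤ $59,000, so Class I applies.

Class I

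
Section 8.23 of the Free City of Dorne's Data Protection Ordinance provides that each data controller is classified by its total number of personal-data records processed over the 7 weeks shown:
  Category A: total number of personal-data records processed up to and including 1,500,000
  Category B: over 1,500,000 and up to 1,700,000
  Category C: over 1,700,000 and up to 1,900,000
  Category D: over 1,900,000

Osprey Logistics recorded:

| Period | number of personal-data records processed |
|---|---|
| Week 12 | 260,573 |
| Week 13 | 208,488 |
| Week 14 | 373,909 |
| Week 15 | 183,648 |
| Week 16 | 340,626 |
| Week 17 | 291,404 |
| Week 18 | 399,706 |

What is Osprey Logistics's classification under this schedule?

Category D

Total number of personal-data records processed: 260,573 + 208,488 + 373,909 + 183,648 + 340,626 + 291,404 + 399,706 = 2,058,354.
2,058,354 > 1,900,000, so Category D applies.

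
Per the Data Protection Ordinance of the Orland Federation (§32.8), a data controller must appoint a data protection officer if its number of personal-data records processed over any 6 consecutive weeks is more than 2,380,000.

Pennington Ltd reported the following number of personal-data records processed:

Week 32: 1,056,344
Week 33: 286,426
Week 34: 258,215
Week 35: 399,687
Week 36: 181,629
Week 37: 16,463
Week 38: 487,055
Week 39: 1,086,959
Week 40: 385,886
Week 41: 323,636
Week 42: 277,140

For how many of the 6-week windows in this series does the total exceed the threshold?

4

Week 32–Week 37: 1,056,344 + 286,426 + 258,215 + 399,687 + 181,629 + 16,463 = 2,198,764 (under)
Week 33–Week 38: 286,426 + 258,215 + 399,687 + 181,629 + 16,463 + 487,055 = 1,629,475 (under)
Week 34–Week 39: 258,215 + 399,687 + 181,629 + 16,463 + 487,055 + 1,086,959 = 2,430,008 (over)
Week 35–Week 40: 399,687 + 181,629 + 16,463 + 487,055 + 1,086,959 + 385,886 = 2,557,679 (over)
Week 36–Week 41: 181,629 + 16,463 + 487,055 + 1,086,959 + 385,886 + 323,636 = 2,481,628 (over)
Week 37–Week 42: 16,463 + 487,055 + 1,086,959 + 385,886 + 323,636 + 277,140 = 2,577,139 (over)
4 windows exceed the threshold.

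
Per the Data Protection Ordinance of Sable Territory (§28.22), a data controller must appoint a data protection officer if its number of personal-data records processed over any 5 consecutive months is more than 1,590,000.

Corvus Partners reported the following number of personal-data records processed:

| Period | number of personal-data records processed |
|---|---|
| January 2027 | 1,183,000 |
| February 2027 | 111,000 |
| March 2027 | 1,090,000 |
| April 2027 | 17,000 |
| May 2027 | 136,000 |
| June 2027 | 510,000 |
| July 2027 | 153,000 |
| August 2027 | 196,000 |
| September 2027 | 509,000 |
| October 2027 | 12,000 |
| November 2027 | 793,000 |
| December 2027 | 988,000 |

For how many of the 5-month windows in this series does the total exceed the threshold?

5

January 2027–May 2027: 1,183,000 + 111,000 + 1,090,000 + 17,000 + 136,000 = 2,537,000 (over)
February 2027–June 2027: 111,000 + 1,090,000 + 17,000 + 136,000 + 510,000 = 1,864,000 (over)
March 2027–July 2027: 1,090,000 + 17,000 + 136,000 + 510,000 + 153,000 = 1,906,000 (over)
April 2027–August 2027: 17,000 + 136,000 + 510,000 + 153,000 + 196,000 = 1,012,000 (under)
May 2027–September 2027: 136,000 + 510,000 + 153,000 + 196,000 + 509,000 = 1,504,000 (under)
June 2027–October 2027: 510,000 + 153,000 + 196,000 + 509,000 + 12,000 = 1,380,000 (under)
July 2027–November 2027: 153,000 + 196,000 + 509,000 + 12,000 + 793,000 = 1,663,000 (over)
August 2027–December 2027: 196,000 + 509,000 + 12,000 + 793,000 + 988,000 = 2,498,000 (over)
5 windows exceed the threshold.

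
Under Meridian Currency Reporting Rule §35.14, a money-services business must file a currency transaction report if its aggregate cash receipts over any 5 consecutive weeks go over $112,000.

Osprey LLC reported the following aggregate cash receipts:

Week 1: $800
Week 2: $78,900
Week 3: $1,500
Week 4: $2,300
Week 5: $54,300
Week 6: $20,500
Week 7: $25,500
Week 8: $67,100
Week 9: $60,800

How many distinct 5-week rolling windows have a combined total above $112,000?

Week 1–Week 5: $800 + $78,900 + $1,500 + $2,300 + $54,300 = $137,800 (over)
Week 2–Week 6: $78,900 + $1,500 + $2,300 + $54,300 + $20,500 = $157,500 (over)
Week 3–Week 7: $1,500 + $2,300 + $54,300 + $20,500 + $25,500 = $104,100 (under)
Week 4–Week 8: $2,300 + $54,300 + $20,500 + $25,500 + $67,100 = $169,700 (over)
Week 5–Week 9: $54,300 + $20,500 + $25,500 + $67,100 + $60,800 = $228,200 (over)
4 windows exceed the threshold.

4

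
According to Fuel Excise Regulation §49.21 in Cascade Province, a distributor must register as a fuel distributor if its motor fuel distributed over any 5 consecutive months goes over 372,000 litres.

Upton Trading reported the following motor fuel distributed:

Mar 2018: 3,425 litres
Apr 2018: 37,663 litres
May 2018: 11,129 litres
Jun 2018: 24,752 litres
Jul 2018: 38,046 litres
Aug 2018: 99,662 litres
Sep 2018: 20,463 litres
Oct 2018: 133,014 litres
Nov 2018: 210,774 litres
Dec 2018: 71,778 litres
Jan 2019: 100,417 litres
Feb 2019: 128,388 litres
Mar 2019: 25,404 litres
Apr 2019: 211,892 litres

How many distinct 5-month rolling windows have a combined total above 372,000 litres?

6

Mar 2018–Jul 2018: 3,425 litres + 37,663 litres + 11,129 litres + 24,752 litres + 38,046 litres = 115,015 litres (under)
Apr 2018–Aug 2018: 37,663 litres + 11,129 litres + 24,752 litres + 38,046 litres + 99,662 litres = 211,252 litres (under)
May 2018–Sep 2018: 11,129 litres + 24,752 litres + 38,046 litres + 99,662 litres + 20,463 litres = 194,052 litres (under)
Jun 2018–Oct 2018: 24,752 litres + 38,046 litres + 99,662 litres + 20,463 litres + 133,014 litres = 315,937 litres (under)
Jul 2018–Nov 2018: 38,046 litres + 99,662 litres + 20,463 litres + 133,014 litres + 210,774 litres = 501,959 litres (over)
Aug 2018–Dec 2018: 99,662 litres + 20,463 litres + 133,014 litres + 210,774 litres + 71,778 litres = 535,691 litres (over)
Sep 2018–Jan 2019: 20,463 litres + 133,014 litres + 210,774 litres + 71,778 litres + 100,417 litres = 536,446 litres (over)
Oct 2018–Feb 2019: 133,014 litres + 210,774 litres + 71,778 litres + 100,417 litres + 128,388 litres = 644,371 litres (over)
Nov 2018–Mar 2019: 210,774 litres + 71,778 litres + 100,417 litres + 128,388 litres + 25,404 litres = 536,761 litres (over)
Dec 2018–Apr 2019: 71,778 litres + 100,417 litres + 128,388 litres + 25,404 litres + 211,892 litres = 537,879 litres (over)
6 windows exceed the threshold.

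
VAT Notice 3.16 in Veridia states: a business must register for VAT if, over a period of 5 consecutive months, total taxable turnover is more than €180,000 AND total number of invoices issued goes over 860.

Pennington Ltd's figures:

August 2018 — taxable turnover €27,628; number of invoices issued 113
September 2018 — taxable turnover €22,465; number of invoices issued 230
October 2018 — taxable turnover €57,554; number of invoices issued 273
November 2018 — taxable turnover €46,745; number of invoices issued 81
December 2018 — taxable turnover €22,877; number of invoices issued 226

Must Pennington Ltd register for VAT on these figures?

Total taxable turnover: €27,628 + €22,465 + €57,554 + €46,745 + €22,877 = €177,269 (≤ €180,000).
Total number of invoices issued: 113 + 230 + 273 + 81 + 226 = 923 (> 860).
The test is 'and': the rule requires both, and at least one is not exceeded.

No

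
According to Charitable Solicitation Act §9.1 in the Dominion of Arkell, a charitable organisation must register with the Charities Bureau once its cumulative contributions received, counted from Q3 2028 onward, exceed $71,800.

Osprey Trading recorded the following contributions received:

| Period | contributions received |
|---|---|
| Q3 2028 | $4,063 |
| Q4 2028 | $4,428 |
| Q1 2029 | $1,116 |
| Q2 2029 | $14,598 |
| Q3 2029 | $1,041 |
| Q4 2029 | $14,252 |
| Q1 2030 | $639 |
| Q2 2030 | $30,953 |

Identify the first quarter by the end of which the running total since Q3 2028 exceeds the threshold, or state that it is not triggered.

Not triggered

Through Q3 2028: $4,063
Through Q4 2028: $8,491
Through Q1 2029: $9,607
Through Q2 2029: $24,205
Through Q3 2029: $25,246
Through Q4 2029: $39,498
Through Q1 2030: $40,137
Through Q2 2030: $71,090
Final cumulative total $71,090 ≤ $71,800; the threshold is never exceeded.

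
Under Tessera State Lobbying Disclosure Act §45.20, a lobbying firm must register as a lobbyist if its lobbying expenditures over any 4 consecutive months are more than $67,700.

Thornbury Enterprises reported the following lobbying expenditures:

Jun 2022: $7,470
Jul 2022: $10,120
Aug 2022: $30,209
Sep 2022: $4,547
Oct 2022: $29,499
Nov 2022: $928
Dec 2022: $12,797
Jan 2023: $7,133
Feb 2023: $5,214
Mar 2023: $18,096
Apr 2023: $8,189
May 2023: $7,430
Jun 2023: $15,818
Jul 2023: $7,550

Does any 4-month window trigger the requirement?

Yes

Jun 2022–Sep 2022: $7,470 + $10,120 + $30,209 + $4,547 = $52,346 (under)
Jul 2022–Oct 2022: $10,120 + $30,209 + $4,547 + $29,499 = $74,375 (over)
Aug 2022–Nov 2022: $30,209 + $4,547 + $29,499 + $928 = $65,183 (under)
Sep 2022–Dec 2022: $4,547 + $29,499 + $928 + $12,797 = $47,771 (under)
Oct 2022–Jan 2023: $29,499 + $928 + $12,797 + $7,133 = $50,357 (under)
Nov 2022–Feb 2023: $928 + $12,797 + $7,133 + $5,214 = $26,072 (under)
Dec 2022–Mar 2023: $12,797 + $7,133 + $5,214 + $18,096 = $43,240 (under)
Jan 2023–Apr 2023: $7,133 + $5,214 + $18,096 + $8,189 = $38,632 (under)
Feb 2023–May 2023: $5,214 + $18,096 + $8,189 + $7,430 = $38,929 (under)
Mar 2023–Jun 2023: $18,096 + $8,189 + $7,430 + $15,818 = $49,533 (under)
Apr 2023–Jul 2023: $8,189 + $7,430 + $15,818 + $7,550 = $38,987 (under)
At least one window exceeds $67,700.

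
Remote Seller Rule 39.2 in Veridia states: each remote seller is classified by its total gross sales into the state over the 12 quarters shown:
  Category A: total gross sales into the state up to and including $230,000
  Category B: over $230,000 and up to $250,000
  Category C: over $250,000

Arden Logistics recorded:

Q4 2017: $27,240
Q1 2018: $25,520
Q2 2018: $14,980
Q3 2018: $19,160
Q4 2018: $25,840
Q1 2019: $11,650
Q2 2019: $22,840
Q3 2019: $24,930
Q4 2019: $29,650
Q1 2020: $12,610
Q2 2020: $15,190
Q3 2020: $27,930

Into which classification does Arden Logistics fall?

Total gross sales into the state: $27,240 + $25,520 + $14,980 + $19,160 + $25,840 + $11,650 + $22,840 + $24,930 + $29,650 + $12,610 + $15,190 + $27,930 = $257,540.
$257,540 > $250,000, so Category C applies.

Category C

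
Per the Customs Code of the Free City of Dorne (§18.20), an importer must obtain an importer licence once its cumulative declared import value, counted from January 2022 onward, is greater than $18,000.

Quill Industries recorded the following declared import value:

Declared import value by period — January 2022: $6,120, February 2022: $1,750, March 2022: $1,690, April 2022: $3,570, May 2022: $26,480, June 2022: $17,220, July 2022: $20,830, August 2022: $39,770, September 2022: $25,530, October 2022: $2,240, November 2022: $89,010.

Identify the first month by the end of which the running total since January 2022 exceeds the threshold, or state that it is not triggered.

May 2022

Through January 2022: $6,120
Through February 2022: $7,870
Through March 2022: $9,560
Through April 2022: $13,130
Through May 2022: $39,610 ← exceeds threshold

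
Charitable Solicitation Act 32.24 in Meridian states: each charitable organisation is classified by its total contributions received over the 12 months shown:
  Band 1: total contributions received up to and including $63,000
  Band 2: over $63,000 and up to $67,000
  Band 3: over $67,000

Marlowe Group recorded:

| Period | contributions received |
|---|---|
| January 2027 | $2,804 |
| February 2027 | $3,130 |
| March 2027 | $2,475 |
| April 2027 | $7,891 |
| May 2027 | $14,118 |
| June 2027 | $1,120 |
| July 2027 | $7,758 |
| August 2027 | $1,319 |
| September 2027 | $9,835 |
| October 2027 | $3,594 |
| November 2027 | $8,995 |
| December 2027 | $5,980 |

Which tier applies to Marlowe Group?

Band 3

Total contributions received: $2,804 + $3,130 + $2,475 + $7,891 + $14,118 + $1,120 + $7,758 + $1,319 + $9,835 + $3,594 + $8,995 + $5,980 = $69,019.
$69,019 > $67,000, so Band 3 applies.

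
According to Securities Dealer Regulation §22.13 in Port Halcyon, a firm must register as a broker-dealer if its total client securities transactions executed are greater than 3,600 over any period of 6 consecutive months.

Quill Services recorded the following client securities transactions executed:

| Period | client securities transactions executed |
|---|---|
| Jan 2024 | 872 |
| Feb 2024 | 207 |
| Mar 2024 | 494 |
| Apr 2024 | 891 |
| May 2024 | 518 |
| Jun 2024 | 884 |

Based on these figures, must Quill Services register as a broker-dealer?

Yes

Total client securities transactions executed: 872 + 207 + 494 + 891 + 518 + 884 = 3,866.
3,866 > 3,600, so the threshold is exceeded.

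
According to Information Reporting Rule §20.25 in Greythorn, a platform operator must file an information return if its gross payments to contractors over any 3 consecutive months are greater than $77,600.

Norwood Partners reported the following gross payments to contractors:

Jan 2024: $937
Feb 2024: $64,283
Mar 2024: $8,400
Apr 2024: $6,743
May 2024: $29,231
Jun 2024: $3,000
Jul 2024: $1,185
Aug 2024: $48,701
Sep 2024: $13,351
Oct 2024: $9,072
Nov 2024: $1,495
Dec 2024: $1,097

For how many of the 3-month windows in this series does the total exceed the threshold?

1

Jan 2024–Mar 2024: $937 + $64,283 + $8,400 = $73,620 (under)
Feb 2024–Apr 2024: $64,283 + $8,400 + $6,743 = $79,426 (over)
Mar 2024–May 2024: $8,400 + $6,743 + $29,231 = $44,374 (under)
Apr 2024–Jun 2024: $6,743 + $29,231 + $3,000 = $38,974 (under)
May 2024–Jul 2024: $29,231 + $3,000 + $1,185 = $33,416 (under)
Jun 2024–Aug 2024: $3,000 + $1,185 + $48,701 = $52,886 (under)
Jul 2024–Sep 2024: $1,185 + $48,701 + $13,351 = $63,237 (under)
Aug 2024–Oct 2024: $48,701 + $13,351 + $9,072 = $71,124 (under)
Sep 2024–Nov 2024: $13,351 + $9,072 + $1,495 = $23,918 (under)
Oct 2024–Dec 2024: $9,072 + $1,495 + $1,097 = $11,664 (under)
1 window exceeds the threshold.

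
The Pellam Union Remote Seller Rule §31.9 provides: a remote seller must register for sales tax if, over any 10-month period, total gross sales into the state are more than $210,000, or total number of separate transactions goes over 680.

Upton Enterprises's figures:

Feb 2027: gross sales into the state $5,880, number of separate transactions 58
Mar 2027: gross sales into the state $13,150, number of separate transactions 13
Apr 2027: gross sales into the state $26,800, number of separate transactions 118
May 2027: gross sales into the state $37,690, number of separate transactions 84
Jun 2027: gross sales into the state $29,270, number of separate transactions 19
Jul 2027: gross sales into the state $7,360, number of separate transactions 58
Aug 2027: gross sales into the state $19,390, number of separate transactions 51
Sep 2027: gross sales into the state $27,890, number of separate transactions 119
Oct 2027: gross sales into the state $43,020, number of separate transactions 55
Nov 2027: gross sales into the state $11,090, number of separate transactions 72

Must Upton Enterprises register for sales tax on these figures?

Yes

Total gross sales into the state: $5,880 + $13,150 + $26,800 + $37,690 + $29,270 + $7,360 + $19,390 + $27,890 + $43,020 + $11,090 = $221,540 (> $210,000).
Total number of separate transactions: 58 + 13 + 118 + 84 + 19 + 58 + 51 + 119 + 55 + 72 = 647 (≤ 680).
The test is 'or': at least one threshold is exceeded.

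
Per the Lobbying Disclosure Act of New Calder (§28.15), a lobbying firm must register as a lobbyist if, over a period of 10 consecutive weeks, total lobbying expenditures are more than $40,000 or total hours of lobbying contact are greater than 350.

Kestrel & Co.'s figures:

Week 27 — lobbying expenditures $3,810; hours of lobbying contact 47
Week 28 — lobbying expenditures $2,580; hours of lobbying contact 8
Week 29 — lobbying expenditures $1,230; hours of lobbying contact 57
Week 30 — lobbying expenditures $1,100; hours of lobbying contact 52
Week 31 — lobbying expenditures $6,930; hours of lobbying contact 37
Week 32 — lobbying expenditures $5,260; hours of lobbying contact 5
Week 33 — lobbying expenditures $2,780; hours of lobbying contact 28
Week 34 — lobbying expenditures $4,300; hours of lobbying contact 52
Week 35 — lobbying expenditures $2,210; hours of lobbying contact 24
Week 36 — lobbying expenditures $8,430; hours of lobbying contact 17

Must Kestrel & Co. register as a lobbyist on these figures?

No

Total lobbying expenditures: $3,810 + $2,580 + $1,230 + $1,100 + $6,930 + $5,260 + $2,780 + $4,300 + $2,210 + $8,430 = $38,630 (≤ $40,000).
Total hours of lobbying contact: 47 + 8 + 57 + 52 + 37 + 5 + 28 + 52 + 24 + 17 = 327 (≤ 350).
The test is 'or': neither threshold is exceeded.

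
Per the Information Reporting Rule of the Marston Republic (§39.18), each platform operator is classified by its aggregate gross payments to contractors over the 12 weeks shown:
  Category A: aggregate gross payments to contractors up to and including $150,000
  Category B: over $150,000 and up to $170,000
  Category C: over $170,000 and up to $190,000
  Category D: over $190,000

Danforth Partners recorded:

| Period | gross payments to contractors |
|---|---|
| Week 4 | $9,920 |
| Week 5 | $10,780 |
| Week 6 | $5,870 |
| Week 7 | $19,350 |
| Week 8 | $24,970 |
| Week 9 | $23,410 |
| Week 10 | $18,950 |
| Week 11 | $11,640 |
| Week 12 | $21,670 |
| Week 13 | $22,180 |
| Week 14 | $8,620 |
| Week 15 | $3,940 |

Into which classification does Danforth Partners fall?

Aggregate gross payments to contractors: $9,920 + $10,780 + $5,870 + $19,350 + $24,970 + $23,410 + $18,950 + $11,640 + $21,670 + $22,180 + $8,620 + $3,940 = $181,300.
$170,000 < $181,300 ≤ $190,000, so Category C applies.

Category C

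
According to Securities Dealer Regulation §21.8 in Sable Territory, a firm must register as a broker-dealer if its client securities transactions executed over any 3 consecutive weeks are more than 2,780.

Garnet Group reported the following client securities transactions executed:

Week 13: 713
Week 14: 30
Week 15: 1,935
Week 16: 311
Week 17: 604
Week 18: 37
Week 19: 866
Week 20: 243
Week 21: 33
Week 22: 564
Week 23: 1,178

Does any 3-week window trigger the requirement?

Yes

Week 13–Week 15: 713 + 30 + 1,935 = 2,678 (under)
Week 14–Week 16: 30 + 1,935 + 311 = 2,276 (under)
Week 15–Week 17: 1,935 + 311 + 604 = 2,850 (over)
Week 16–Week 18: 311 + 604 + 37 = 952 (under)
Week 17–Week 19: 604 + 37 + 866 = 1,507 (under)
Week 18–Week 20: 37 + 866 + 243 = 1,146 (under)
Week 19–Week 21: 866 + 243 + 33 = 1,142 (under)
Week 20–Week 22: 243 + 33 + 564 = 840 (under)
Week 21–Week 23: 33 + 564 + 1,178 = 1,775 (under)
At least one window exceeds 2,780.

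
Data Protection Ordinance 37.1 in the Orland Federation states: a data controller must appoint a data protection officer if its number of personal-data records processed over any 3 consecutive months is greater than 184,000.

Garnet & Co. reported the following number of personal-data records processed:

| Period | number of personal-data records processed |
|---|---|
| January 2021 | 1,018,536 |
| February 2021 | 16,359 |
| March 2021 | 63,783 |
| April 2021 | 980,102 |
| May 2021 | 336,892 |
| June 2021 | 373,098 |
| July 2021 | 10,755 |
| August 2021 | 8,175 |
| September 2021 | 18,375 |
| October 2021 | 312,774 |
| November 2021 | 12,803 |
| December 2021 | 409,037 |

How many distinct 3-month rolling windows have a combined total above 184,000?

January 2021–March 2021: 1,018,536 + 16,359 + 63,783 = 1,098,678 (over)
February 2021–April 2021: 16,359 + 63,783 + 980,102 = 1,060,244 (over)
March 2021–May 2021: 63,783 + 980,102 + 336,892 = 1,380,777 (over)
April 2021–June 2021: 980,102 + 336,892 + 373,098 = 1,690,092 (over)
May 2021–July 2021: 336,892 + 373,098 + 10,755 = 720,745 (over)
June 2021–August 2021: 373,098 + 10,755 + 8,175 = 392,028 (over)
July 2021–September 2021: 10,755 + 8,175 + 18,375 = 37,305 (under)
August 2021–October 2021: 8,175 + 18,375 + 312,774 = 339,324 (over)
September 2021–November 2021: 18,375 + 312,774 + 12,803 = 343,952 (over)
October 2021–December 2021: 312,774 + 12,803 + 409,037 = 734,614 (over)
9 windows exceed the threshold.

9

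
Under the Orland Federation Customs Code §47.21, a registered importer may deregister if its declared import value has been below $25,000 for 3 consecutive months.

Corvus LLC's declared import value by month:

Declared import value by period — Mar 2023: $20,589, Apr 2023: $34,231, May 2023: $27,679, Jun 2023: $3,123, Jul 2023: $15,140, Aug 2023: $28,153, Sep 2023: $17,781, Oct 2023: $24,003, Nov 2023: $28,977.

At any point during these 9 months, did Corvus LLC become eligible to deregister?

Months below $25,000: Mar 2023, Jun 2023, Jul 2023, Sep 2023, Oct 2023.
Longest run of consecutive months below the threshold: 2.
2 < 3, so Corvus LLC never became eligible.

No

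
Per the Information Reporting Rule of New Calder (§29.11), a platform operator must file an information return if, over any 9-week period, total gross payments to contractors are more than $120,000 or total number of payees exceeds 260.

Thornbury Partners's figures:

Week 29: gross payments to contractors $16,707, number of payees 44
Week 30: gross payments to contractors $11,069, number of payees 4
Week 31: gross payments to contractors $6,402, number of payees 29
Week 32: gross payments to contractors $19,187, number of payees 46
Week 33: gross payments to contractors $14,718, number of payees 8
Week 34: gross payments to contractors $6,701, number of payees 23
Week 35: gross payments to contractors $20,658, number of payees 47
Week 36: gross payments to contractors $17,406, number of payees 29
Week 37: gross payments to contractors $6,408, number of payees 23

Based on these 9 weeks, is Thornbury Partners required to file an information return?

No

Total gross payments to contractors: $16,707 + $11,069 + $6,402 + $19,187 + $14,718 + $6,701 + $20,658 + $17,406 + $6,408 = $119,256 (≤ $120,000).
Total number of payees: 44 + 4 + 29 + 46 + 8 + 23 + 47 + 29 + 23 = 253 (≤ 260).
The test is 'or': neither threshold is exceeded.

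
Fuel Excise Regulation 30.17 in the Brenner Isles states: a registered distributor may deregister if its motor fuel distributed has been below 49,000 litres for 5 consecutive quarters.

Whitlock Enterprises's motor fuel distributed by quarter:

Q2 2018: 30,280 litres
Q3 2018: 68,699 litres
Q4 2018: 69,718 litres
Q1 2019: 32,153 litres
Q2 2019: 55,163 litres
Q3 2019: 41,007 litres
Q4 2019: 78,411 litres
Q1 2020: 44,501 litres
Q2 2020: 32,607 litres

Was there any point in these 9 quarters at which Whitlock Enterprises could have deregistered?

Quarters below 49,000 litres: Q2 2018, Q1 2019, Q3 2019, Q1 2020, Q2 2020.
Longest run of consecutive quarters below the threshold: 2.
2 < 5, so Whitlock Enterprises never became eligible.

No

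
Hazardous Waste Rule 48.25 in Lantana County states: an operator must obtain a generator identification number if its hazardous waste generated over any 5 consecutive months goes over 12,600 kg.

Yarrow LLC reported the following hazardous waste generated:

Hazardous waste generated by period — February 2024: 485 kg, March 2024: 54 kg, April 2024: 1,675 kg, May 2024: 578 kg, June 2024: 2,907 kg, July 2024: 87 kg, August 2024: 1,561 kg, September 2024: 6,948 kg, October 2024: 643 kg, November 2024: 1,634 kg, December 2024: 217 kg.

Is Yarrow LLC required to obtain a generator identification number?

February 2024–June 2024: 485 kg + 54 kg + 1,675 kg + 578 kg + 2,907 kg = 5,699 kg (under)
March 2024–July 2024: 54 kg + 1,675 kg + 578 kg + 2,907 kg + 87 kg = 5,301 kg (under)
April 2024–August 2024: 1,675 kg + 578 kg + 2,907 kg + 87 kg + 1,561 kg = 6,808 kg (under)
May 2024–September 2024: 578 kg + 2,907 kg + 87 kg + 1,561 kg + 6,948 kg = 12,081 kg (under)
June 2024–October 2024: 2,907 kg + 87 kg + 1,561 kg + 6,948 kg + 643 kg = 12,146 kg (under)
July 2024–November 2024: 87 kg + 1,561 kg + 6,948 kg + 643 kg + 1,634 kg = 10,873 kg (under)
August 2024–December 2024: 1,561 kg + 6,948 kg + 643 kg + 1,634 kg + 217 kg = 11,003 kg (under)
No window exceeds 12,600 kg.

No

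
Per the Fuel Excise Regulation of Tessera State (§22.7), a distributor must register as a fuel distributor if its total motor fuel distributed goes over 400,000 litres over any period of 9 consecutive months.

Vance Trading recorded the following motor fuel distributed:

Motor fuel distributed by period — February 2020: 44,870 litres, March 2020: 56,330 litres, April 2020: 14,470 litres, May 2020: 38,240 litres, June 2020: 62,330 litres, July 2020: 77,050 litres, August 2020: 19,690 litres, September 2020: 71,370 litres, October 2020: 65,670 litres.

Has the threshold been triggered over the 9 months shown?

Total motor fuel distributed: 44,870 litres + 56,330 litres + 14,470 litres + 38,240 litres + 62,330 litres + 77,050 litres + 19,690 litres + 71,370 litres + 65,670 litres = 450,020 litres.
450,020 litres > 400,000 litres, so the threshold is exceeded.

Yes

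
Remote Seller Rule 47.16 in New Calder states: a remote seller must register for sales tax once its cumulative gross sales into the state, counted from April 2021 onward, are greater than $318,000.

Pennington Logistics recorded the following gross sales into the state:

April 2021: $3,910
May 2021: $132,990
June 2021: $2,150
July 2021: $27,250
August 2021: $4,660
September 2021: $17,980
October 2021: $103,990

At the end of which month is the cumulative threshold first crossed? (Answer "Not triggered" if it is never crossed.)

Not triggered

Through April 2021: $3,910
Through May 2021: $136,900
Through June 2021: $139,050
Through July 2021: $166,300
Through August 2021: $170,960
Through September 2021: $188,940
Through October 2021: $292,930
Final cumulative total $292,930 ≤ $318,000; the threshold is never exceeded.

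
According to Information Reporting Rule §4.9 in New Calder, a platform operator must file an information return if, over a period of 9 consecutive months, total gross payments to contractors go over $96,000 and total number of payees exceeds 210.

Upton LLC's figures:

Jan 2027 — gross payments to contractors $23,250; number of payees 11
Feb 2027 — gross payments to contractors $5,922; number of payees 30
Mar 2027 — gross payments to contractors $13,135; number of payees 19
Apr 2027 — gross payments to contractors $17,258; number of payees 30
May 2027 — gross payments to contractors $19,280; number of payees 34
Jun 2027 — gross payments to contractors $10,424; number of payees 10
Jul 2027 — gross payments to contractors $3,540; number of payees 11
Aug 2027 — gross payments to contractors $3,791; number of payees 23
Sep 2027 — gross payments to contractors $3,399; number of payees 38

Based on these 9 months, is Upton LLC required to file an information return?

Total gross payments to contractors: $23,250 + $5,922 + $13,135 + $17,258 + $19,280 + $10,424 + $3,540 + $3,791 + $3,399 = $99,999 (> $96,000).
Total number of payees: 11 + 30 + 19 + 30 + 34 + 10 + 11 + 23 + 38 = 206 (≤ 210).
The test is 'and': the rule requires both, and at least one is not exceeded.

No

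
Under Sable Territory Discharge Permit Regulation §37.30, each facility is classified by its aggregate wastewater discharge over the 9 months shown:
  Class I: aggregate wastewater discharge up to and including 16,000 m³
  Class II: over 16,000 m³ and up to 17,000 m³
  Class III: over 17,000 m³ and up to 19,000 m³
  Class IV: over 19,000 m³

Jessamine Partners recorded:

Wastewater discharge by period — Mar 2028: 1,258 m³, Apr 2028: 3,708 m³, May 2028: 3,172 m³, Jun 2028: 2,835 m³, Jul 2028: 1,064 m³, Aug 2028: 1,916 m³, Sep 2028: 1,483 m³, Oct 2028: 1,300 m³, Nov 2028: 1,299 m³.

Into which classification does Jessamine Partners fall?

Class III

Aggregate wastewater discharge: 1,258 m³ + 3,708 m³ + 3,172 m³ + 2,835 m³ + 1,064 m³ + 1,916 m³ + 1,483 m³ + 1,300 m³ + 1,299 m³ = 18,035 m³.
17,000 m³ < 18,035 m³ ≤ 19,000 m³, so Class III applies.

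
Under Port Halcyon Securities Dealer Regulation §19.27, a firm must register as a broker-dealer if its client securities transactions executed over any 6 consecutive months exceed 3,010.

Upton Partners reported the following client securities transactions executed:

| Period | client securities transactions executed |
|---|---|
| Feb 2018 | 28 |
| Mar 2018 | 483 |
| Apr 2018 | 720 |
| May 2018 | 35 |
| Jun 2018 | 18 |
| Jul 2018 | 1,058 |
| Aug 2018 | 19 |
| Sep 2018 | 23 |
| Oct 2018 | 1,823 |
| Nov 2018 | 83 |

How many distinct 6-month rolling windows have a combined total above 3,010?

Feb 2018–Jul 2018: 28 + 483 + 720 + 35 + 18 + 1,058 = 2,342 (under)
Mar 2018–Aug 2018: 483 + 720 + 35 + 18 + 1,058 + 19 = 2,333 (under)
Apr 2018–Sep 2018: 720 + 35 + 18 + 1,058 + 19 + 23 = 1,873 (under)
May 2018–Oct 2018: 35 + 18 + 1,058 + 19 + 23 + 1,823 = 2,976 (under)
Jun 2018–Nov 2018: 18 + 1,058 + 19 + 23 + 1,823 + 83 = 3,024 (over)
1 window exceeds the threshold.

1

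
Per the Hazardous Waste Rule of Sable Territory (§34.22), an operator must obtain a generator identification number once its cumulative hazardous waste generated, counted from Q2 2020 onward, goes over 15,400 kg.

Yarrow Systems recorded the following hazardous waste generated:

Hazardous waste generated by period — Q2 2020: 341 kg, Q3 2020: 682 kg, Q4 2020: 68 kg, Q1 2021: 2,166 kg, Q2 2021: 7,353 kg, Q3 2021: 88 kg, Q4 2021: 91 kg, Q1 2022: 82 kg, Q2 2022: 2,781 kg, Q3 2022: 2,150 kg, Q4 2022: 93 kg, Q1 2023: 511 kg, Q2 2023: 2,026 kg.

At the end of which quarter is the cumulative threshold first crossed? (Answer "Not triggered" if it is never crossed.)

Through Q2 2020: 341 kg
Through Q3 2020: 1,023 kg
Through Q4 2020: 1,091 kg
Through Q1 2021: 3,257 kg
Through Q2 2021: 10,610 kg
Through Q3 2021: 10,698 kg
Through Q4 2021: 10,789 kg
Through Q1 2022: 10,871 kg
Through Q2 2022: 13,652 kg
Through Q3 2022: 15,802 kg ← exceeds threshold

Q3 2022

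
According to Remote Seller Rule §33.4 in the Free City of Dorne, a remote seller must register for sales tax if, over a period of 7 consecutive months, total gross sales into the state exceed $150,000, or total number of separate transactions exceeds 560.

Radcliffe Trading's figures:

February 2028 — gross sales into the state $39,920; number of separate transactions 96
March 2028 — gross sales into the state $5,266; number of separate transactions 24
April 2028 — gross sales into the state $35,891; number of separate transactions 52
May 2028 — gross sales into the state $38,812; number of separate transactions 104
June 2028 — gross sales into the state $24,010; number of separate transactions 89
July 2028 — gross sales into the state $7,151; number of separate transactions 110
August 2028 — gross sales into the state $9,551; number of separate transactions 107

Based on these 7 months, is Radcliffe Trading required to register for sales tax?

Yes

Total gross sales into the state: $39,920 + $5,266 + $35,891 + $38,812 + $24,010 + $7,151 + $9,551 = $160,601 (> $150,000).
Total number of separate transactions: 96 + 24 + 52 + 104 + 89 + 110 + 107 = 582 (> 560).
The test is 'or': at least one threshold is exceeded.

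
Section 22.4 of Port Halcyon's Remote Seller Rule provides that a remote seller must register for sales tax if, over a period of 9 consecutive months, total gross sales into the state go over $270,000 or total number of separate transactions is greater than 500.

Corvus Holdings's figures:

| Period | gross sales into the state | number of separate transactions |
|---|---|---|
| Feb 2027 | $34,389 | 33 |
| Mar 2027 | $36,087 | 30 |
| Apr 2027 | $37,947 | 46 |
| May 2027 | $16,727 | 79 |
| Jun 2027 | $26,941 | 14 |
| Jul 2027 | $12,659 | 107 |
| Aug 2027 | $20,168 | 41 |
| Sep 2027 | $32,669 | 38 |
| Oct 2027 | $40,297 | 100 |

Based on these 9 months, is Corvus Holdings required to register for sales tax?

Total gross sales into the state: $34,389 + $36,087 + $37,947 + $16,727 + $26,941 + $12,659 + $20,168 + $32,669 + $40,297 = $257,884 (≤ $270,000).
Total number of separate transactions: 33 + 30 + 46 + 79 + 14 + 107 + 41 + 38 + 100 = 488 (≤ 500).
The test is 'or': neither threshold is exceeded.

No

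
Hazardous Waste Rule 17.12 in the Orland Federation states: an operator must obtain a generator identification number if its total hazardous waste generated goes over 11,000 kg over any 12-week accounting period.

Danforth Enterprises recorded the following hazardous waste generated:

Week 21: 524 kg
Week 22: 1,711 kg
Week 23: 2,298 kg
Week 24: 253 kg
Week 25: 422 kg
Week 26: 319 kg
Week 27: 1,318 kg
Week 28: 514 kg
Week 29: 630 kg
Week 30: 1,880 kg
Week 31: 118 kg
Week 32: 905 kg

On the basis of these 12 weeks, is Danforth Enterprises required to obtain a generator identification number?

No

Total hazardous waste generated: 524 kg + 1,711 kg + 2,298 kg + 253 kg + 422 kg + 319 kg + 1,318 kg + 514 kg + 630 kg + 1,880 kg + 118 kg + 905 kg = 10,892 kg.
10,892 kg ≤ 11,000 kg, so the threshold is not exceeded.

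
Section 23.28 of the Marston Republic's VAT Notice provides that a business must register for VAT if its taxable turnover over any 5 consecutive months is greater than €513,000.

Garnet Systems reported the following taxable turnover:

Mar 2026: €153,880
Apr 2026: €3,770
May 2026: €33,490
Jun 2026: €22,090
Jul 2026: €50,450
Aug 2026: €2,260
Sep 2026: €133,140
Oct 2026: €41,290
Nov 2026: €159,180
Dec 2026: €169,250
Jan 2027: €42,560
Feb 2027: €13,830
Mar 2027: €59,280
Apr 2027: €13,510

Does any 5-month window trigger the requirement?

Yes

Mar 2026–Jul 2026: €153,880 + €3,770 + €33,490 + €22,090 + €50,450 = €263,680 (under)
Apr 2026–Aug 2026: €3,770 + €33,490 + €22,090 + €50,450 + €2,260 = €112,060 (under)
May 2026–Sep 2026: €33,490 + €22,090 + €50,450 + €2,260 + €133,140 = €241,430 (under)
Jun 2026–Oct 2026: €22,090 + €50,450 + €2,260 + €133,140 + €41,290 = €249,230 (under)
Jul 2026–Nov 2026: €50,450 + €2,260 + €133,140 + €41,290 + €159,180 = €386,320 (under)
Aug 2026–Dec 2026: €2,260 + €133,140 + €41,290 + €159,180 + €169,250 = €505,120 (under)
Sep 2026–Jan 2027: €133,140 + €41,290 + €159,180 + €169,250 + €42,560 = €545,420 (over)
Oct 2026–Feb 2027: €41,290 + €159,180 + €169,250 + €42,560 + €13,830 = €426,110 (under)
Nov 2026–Mar 2027: €159,180 + €169,250 + €42,560 + €13,830 + €59,280 = €444,100 (under)
Dec 2026–Apr 2027: €169,250 + €42,560 + €13,830 + €59,280 + €13,510 = €298,430 (under)
At least one window exceeds €513,000.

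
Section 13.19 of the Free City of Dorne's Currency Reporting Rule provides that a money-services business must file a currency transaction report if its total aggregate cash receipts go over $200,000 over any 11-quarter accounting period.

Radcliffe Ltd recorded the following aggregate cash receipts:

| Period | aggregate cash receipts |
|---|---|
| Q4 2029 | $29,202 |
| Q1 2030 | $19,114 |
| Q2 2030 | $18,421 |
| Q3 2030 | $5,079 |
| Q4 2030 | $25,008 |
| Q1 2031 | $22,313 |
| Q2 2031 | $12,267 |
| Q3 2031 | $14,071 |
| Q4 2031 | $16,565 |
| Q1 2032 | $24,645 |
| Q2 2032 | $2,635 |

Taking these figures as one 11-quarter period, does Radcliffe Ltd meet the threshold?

No

Total aggregate cash receipts: $29,202 + $19,114 + $18,421 + $5,079 + $25,008 + $22,313 + $12,267 + $14,071 + $16,565 + $24,645 + $2,635 = $189,320.
$189,320 ≤ $200,000, so the threshold is not exceeded.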